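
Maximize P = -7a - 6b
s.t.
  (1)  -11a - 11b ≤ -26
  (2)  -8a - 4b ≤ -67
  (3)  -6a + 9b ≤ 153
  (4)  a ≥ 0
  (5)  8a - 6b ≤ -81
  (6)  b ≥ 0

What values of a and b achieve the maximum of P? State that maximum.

a = 39/40, b = 74/5, maximum P = -765/8

Feasible corners and P = -7a - 6b:
  (0, 67/4) → P = -201/2
  (39/40, 74/5) → P = -765/8
  (0, 17) → P = -102
  (21/4, 41/2) → P = -639/4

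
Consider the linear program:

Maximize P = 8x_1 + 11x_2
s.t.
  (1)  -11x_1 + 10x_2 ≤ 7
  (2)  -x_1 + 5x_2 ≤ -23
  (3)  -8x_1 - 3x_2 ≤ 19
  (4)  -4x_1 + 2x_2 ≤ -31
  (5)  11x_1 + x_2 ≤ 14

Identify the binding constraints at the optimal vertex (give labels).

(4) and (5)

Corner points and P = 8x_1 + 11x_2:
  (55/28, -81/7) → P = -781/7
  (61/25, -321/25) → P = -3043/25
  (59/26, -285/26) → P = -2663/26

The maximum is at (59/26, -285/26). Substituting into each constraint, equality holds for (4) and (5); the remaining constraints have slack.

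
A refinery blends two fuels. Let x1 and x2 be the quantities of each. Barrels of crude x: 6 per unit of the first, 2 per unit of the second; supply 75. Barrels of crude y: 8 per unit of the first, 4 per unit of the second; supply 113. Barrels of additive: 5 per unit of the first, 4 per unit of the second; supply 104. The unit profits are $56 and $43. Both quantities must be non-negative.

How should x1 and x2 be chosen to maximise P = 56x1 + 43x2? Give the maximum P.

x1 = 3, x2 = 89/4, maximum P = 4499/4

Extreme points and P = 56x1 + 43x2:
  (0, 0) → P = 0
  (0, 26) → P = 1118
  (25/2, 0) → P = 700
  (37/4, 39/4) → P = 3749/4
  (3, 89/4) → P = 4499/4

At the optimal vertex, 8x1 + 4x2 = 113 and 5x1 + 4x2 = 104.
Solving simultaneously gives x1 = 3, x2 = 89/4.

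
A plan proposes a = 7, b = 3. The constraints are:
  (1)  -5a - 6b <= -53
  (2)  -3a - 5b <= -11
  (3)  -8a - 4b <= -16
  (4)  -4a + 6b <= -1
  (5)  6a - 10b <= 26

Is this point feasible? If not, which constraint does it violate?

feasible

(1): -53 ≤ -53 ✓
(2): -36 ≤ -11 ✓
(3): -68 ≤ -16 ✓
(4): -10 ≤ -1 ✓
(5): 12 ≤ 26 ✓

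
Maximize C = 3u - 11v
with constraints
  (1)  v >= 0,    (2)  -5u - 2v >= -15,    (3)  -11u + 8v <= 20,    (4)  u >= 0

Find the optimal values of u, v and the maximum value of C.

Corner points and C = 3u - 11v:
  (3, 0) → C = 9
  (0, 0) → C = 0
  (40/31, 265/62) → C = -2675/62
  (0, 5/2) → C = -55/2

The binding constraints are v = 0 and -5u - 2v = -15.
Solving simultaneously gives u = 3, v = 0.

u = 3, v = 0, maximum C = 9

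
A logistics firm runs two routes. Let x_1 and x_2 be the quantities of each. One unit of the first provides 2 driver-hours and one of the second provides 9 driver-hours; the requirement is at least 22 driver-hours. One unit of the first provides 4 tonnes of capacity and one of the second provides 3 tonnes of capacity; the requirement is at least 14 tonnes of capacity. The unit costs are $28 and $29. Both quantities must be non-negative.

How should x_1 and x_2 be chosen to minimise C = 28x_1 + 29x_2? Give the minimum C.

x_1 = 2, x_2 = 2, minimum C = 114

Vertices and C = 28x_1 + 29x_2:
  (0, 14/3) → C = 406/3
  (11, 0) → C = 308
  (2, 2) → C = 114
The feasible region is unbounded (it extends along (0, 1), (1, 0)), but C strictly increases along every unbounded feasible direction, so there is no improving ray and the minimum is attained at a vertex.

At the optimal vertex, 2x_1 + 9x_2 = 22 and 4x_1 + 3x_2 = 14.
Solving simultaneously gives x_1 = 2, x_2 = 2.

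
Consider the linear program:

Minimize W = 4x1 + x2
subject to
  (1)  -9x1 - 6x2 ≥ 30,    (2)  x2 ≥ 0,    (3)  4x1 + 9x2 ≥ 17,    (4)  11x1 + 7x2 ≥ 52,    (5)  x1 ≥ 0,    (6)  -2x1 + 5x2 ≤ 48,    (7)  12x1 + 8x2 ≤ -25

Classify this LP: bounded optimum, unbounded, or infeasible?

infeasible

The boundaries -2x1 + 5x2 = 48 and 12x1 + 8x2 = -25 meet at (-509/76, 263/38), but that point violates -9x1 - 6x2 ≥ 30. Every candidate vertex is excluded by some other constraint, so the feasible region is empty.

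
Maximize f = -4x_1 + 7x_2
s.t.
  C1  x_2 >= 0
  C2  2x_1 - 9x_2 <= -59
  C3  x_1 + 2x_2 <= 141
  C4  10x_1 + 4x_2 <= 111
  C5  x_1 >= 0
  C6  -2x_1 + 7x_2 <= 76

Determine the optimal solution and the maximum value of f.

Corner points and f = -4x_1 + 7x_2:
  (109/14, 58/7) → f = 188/7
  (0, 59/9) → f = 413/9
  (473/78, 491/39) → f = 2491/39
  (0, 76/7) → f = 76

The optimum lies where x_1 = 0 and -2x_1 + 7x_2 = 76.
Solving simultaneously gives x_1 = 0, x_2 = 76/7.

x_1 = 0, x_2 = 76/7, maximum f = 76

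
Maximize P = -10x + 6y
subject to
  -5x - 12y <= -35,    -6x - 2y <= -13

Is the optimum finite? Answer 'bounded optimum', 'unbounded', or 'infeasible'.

From the feasible point (43/31, 145/62), moving in the direction (-2, 6) keeps every constraint satisfied while P increases without bound.

unbounded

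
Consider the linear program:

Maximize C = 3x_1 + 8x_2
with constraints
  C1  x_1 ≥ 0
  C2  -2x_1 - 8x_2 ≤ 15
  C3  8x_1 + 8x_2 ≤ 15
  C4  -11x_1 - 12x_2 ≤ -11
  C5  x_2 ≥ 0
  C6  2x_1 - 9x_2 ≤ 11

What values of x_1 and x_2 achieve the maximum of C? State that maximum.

At the optimal vertex, x_1 = 0 and 8x_1 + 8x_2 = 15.
Solving simultaneously gives x_1 = 0, x_2 = 15/8.

x_1 = 0, x_2 = 15/8, maximum C = 15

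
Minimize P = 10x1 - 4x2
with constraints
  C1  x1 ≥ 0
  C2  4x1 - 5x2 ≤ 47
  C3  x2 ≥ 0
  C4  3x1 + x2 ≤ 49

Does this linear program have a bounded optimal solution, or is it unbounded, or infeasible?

Corner points and P = 10x1 - 4x2:
  (0, 0) → P = 0
  (0, 49) → P = -196
  (47/4, 0) → P = 235/2
  (292/19, 55/19) → P = 2700/19
The feasible region has finitely many vertices and no improving ray; the minimum is -196 at (0, 49).

bounded optimum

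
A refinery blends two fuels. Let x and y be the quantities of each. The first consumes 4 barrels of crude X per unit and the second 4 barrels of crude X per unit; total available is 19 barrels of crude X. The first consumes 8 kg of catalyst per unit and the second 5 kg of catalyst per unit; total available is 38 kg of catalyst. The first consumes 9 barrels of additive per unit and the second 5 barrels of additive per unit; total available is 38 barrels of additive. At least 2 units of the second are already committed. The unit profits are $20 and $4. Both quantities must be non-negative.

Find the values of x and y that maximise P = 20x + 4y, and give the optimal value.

Feasible corners and P = 20x + 4y:
  (0, 19/4) → P = 19
  (0, 2) → P = 8
  (11/4, 2) → P = 63

x = 11/4, y = 2, maximum P = 63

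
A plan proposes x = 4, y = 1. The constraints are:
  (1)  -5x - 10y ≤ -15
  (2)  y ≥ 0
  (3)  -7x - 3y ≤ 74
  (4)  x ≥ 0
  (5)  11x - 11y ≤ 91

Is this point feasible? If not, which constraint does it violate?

(1): -30 ≤ -15 ✓
(2): 1 ≥ 0 ✓
(3): -31 ≤ 74 ✓
(4): 4 ≥ 0 ✓
(5): 33 ≤ 91 ✓

feasible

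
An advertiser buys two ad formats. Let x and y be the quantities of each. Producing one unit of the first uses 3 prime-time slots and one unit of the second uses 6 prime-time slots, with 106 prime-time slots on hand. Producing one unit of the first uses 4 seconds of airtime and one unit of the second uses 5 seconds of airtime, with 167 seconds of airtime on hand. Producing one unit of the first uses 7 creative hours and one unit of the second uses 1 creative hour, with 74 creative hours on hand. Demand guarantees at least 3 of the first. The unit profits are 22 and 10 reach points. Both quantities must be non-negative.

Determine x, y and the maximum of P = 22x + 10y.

x = 26/3, y = 40/3, maximum P = 324

Extreme points and P = 22x + 10y:
  (74/7, 0) → P = 1628/7
  (3, 0) → P = 66
  (26/3, 40/3) → P = 324
  (3, 97/6) → P = 683/3

The optimum lies where 3x + 6y = 106 and 7x + y = 74.
Solving simultaneously gives x = 26/3, y = 40/3.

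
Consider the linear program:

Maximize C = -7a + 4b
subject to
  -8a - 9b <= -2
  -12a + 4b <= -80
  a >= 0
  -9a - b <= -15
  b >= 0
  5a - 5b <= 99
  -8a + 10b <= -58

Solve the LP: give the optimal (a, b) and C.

a = 29/4, b = 0, maximum C = -203/4

Corner points and C = -7a + 4b:
  (99/5, 0) → C = -693/5
  (29/4, 0) → C = -203/4
  (70, 251/5) → C = -1446/5

The optimum lies where b = 0 and -8a + 10b = -58.
Solving simultaneously gives a = 29/4, b = 0.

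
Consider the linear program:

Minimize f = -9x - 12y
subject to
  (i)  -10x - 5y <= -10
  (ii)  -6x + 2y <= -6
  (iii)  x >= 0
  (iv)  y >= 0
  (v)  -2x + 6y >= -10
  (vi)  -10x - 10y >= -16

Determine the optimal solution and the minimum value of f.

x = 23/20, y = 9/20, minimum f = -63/4

The optimum lies where -6x + 2y = -6 and -10x - 10y = -16.
Solving simultaneously gives x = 23/20, y = 9/20.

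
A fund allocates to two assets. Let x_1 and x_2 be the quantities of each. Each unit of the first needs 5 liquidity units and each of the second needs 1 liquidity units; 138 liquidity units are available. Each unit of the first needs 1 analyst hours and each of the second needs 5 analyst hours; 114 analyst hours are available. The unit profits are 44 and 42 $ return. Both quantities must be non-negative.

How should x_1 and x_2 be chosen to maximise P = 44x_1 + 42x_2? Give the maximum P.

x_1 = 24, x_2 = 18, maximum P = 1812

Corner points and P = 44x_1 + 42x_2:
  (0, 0) → P = 0
  (0, 114/5) → P = 4788/5
  (138/5, 0) → P = 6072/5
  (24, 18) → P = 1812

The binding constraints are 5x_1 + x_2 = 138 and x_1 + 5x_2 = 114.
Solving simultaneously gives x_1 = 24, x_2 = 18.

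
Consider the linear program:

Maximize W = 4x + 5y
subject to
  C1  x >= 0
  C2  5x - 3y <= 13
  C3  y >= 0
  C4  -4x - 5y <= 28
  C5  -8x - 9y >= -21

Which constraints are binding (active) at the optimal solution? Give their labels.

Corner points and W = 4x + 5y:
  (0, 0) → W = 0
  (0, 7/3) → W = 35/3
  (13/5, 0) → W = 52/5
  (60/23, 1/69) → W = 725/69

The maximum is at (0, 7/3). Substituting into each constraint, equality holds for C1 and C5; the remaining constraints have slack.

C1 and C5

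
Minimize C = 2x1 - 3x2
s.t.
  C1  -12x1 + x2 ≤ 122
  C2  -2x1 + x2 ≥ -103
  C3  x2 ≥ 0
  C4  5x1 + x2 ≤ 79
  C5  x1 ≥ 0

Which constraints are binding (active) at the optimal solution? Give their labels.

C4 and C5

Vertices and C = 2x1 - 3x2:
  (79/5, 0) → C = 158/5
  (0, 0) → C = 0
  (0, 79) → C = -237

The minimum is at (0, 79). Substituting into each constraint, equality holds for C4 and C5; the remaining constraints have slack.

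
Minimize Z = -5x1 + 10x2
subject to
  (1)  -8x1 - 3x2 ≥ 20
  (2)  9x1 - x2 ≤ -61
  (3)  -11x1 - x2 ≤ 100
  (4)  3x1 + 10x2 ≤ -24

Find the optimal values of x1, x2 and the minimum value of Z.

x1 = -161/20, x2 = -229/20, minimum Z = -297/4

Vertices and Z = -5x1 + 10x2:
  (-161/20, -229/20) → Z = -297/4
  (-634/93, -11/31) → Z = 2840/93
  (-976/107, 36/107) → Z = 5240/107

At the optimal vertex, 9x1 - x2 = -61 and -11x1 - x2 = 100.
Solving simultaneously gives x1 = -161/20, x2 = -229/20.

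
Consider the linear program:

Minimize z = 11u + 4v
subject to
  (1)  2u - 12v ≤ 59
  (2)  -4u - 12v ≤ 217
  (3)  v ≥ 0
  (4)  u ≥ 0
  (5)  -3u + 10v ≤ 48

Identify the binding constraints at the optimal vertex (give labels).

(3) and (4)

Extreme points and z = 11u + 4v:
  (59/2, 0) → z = 649/2
  (0, 0) → z = 0
  (0, 24/5) → z = 96/5
The feasible region is unbounded (it extends along (6, 1), (10, 3)), but z strictly increases along every unbounded feasible direction, so there is no improving ray and the minimum is attained at a vertex.

The minimum is at (0, 0). Substituting into each constraint, equality holds for (3) and (4); the remaining constraints have slack.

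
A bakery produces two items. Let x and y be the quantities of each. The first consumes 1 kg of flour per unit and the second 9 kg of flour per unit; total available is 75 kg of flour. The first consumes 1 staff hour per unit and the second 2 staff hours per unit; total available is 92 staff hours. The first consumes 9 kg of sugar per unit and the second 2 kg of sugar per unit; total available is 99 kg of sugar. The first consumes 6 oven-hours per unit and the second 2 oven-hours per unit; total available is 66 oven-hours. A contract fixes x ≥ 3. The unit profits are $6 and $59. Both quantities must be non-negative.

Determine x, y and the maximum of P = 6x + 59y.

x = 3, y = 8, maximum P = 490

Corner points and P = 6x + 59y:
  (11, 0) → P = 66
  (3, 0) → P = 18
  (111/13, 96/13) → P = 6330/13
  (3, 8) → P = 490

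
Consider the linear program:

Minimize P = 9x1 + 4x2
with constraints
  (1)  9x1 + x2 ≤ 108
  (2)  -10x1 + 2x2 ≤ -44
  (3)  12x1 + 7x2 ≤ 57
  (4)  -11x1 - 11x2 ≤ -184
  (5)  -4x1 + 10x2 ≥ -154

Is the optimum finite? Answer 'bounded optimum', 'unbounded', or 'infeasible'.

The boundaries 9x1 + x2 = 108 and -10x1 + 2x2 = -44 meet at (65/7, 171/7), but that point violates 12x1 + 7x2 ≤ 57. Every candidate vertex is excluded by some other constraint, so the feasible region is empty.

infeasible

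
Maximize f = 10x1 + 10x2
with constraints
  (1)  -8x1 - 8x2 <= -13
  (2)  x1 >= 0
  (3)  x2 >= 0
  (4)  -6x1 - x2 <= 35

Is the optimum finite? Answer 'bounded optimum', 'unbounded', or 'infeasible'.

From the feasible point (0, 13/8), moving in the direction (0, 1) keeps every constraint satisfied while f increases without bound.

unbounded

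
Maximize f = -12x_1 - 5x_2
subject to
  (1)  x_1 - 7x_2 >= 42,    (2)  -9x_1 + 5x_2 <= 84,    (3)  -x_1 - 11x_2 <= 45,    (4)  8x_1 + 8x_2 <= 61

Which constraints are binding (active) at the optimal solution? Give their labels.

(1) and (3)

Vertices and f = -12x_1 - 5x_2:
  (49/6, -29/6) → f = -443/6
  (763/64, -275/64) → f = -7781/64
  (1031/80, -421/80) → f = -10267/80

The maximum is at (49/6, -29/6). Substituting into each constraint, equality holds for (1) and (3); the remaining constraints have slack.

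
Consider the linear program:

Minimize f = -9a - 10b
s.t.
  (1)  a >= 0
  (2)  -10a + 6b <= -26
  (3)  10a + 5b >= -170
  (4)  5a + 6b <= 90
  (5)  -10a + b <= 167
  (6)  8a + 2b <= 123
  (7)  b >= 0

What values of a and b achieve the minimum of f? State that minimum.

a = 279/19, b = 105/38, minimum f = -3036/19

Feasible corners and f = -9a - 10b:
  (116/15, 77/9) → f = -6982/45
  (13/5, 0) → f = -117/5
  (279/19, 105/38) → f = -3036/19
  (123/8, 0) → f = -1107/8

At the optimal vertex, 5a + 6b = 90 and 8a + 2b = 123.
Solving simultaneously gives a = 279/19, b = 105/38.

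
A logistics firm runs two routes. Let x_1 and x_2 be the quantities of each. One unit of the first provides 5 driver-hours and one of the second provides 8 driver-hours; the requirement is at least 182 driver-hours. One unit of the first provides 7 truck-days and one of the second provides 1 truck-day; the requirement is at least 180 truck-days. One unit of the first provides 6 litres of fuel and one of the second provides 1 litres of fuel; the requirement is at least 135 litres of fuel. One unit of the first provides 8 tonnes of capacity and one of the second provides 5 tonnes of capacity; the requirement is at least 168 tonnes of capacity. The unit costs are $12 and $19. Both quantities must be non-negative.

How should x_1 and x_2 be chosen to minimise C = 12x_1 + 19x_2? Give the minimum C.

Feasible corners and C = 12x_1 + 19x_2:
  (0, 180) → C = 3420
  (182/5, 0) → C = 2184/5
  (74/3, 22/3) → C = 1306/3
The feasible region is unbounded (it extends along (0, 1), (1, 0)), but C strictly increases along every unbounded feasible direction, so there is no improving ray and the minimum is attained at a vertex.

The optimum lies where 5x_1 + 8x_2 = 182 and 7x_1 + x_2 = 180.
Solving simultaneously gives x_1 = 74/3, x_2 = 22/3.

x_1 = 74/3, x_2 = 22/3, minimum C = 1306/3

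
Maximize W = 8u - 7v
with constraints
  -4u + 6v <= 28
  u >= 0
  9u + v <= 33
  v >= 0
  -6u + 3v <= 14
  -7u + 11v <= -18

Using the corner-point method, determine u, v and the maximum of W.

Feasible corners and W = 8u - 7v:
  (11/3, 0) → W = 88/3
  (381/106, 69/106) → W = 2565/106
  (18/7, 0) → W = 144/7

u = 11/3, v = 0, maximum W = 88/3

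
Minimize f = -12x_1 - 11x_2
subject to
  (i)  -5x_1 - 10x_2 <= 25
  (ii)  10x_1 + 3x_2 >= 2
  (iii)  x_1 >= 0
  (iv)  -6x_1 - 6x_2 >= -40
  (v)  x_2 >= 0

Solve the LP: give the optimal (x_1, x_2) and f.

Corner points and f = -12x_1 - 11x_2:
  (0, 2/3) → f = -22/3
  (1/5, 0) → f = -12/5
  (0, 20/3) → f = -220/3
  (20/3, 0) → f = -80

The binding constraints are -6x_1 - 6x_2 = -40 and x_2 = 0.
Solving simultaneously gives x_1 = 20/3, x_2 = 0.

x_1 = 20/3, x_2 = 0, minimum f = -80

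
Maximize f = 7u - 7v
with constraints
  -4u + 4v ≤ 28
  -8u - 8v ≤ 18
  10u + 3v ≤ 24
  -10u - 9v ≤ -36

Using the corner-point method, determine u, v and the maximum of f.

u = 9/5, v = 2, maximum f = -7/5

Corner points and f = 7u - 7v:
  (3/13, 94/13) → f = -49
  (-27/19, 106/19) → f = -49
  (9/5, 2) → f = -7/5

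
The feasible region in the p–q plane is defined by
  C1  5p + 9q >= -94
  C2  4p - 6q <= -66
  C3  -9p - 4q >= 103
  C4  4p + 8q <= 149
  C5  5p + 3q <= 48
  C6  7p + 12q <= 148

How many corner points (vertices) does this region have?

5

Of the 15 pairwise boundary intersections, those satisfying every inequality are:
  (-193/11, -23/33)
  (-2093/4, 1121/4)
  (-63/5, 13/5)
  (-457/20, 2053/80)
  (-151/2, 451/8)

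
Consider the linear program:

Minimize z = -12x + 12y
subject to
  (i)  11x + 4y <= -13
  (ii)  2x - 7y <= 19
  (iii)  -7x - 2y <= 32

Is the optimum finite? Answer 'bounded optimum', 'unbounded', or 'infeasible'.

Vertices and z = -12x + 12y:
  (-3/17, -47/17) → z = -528/17
  (-17, 87/2) → z = 726
  (-186/53, -197/53) → z = -132/53
The feasible region has finitely many vertices and no improving ray; the minimum is -528/17 at (-3/17, -47/17).

bounded optimum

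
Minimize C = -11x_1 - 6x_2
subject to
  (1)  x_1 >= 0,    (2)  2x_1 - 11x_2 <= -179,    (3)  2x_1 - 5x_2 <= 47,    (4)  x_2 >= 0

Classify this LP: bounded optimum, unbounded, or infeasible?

From the feasible point (0, 179/11), moving in the direction (0, 1) keeps every constraint satisfied while C decreases without bound.

unbounded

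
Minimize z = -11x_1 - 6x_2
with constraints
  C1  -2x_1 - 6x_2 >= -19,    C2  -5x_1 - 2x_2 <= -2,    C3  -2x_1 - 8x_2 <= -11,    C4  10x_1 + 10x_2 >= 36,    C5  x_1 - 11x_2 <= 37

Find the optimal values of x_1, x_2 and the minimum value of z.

Feasible corners and z = -11x_1 - 6x_2:
  (13/20, 59/20) → z = -497/20
  (431/28, -55/28) → z = -4411/28
  (89/30, 19/30) → z = -1093/30
  (139/10, -21/10) → z = -1403/10

At the optimal vertex, -2x_1 - 6x_2 = -19 and x_1 - 11x_2 = 37.
Solving simultaneously gives x_1 = 431/28, x_2 = -55/28.

x_1 = 431/28, x_2 = -55/28, minimum z = -4411/28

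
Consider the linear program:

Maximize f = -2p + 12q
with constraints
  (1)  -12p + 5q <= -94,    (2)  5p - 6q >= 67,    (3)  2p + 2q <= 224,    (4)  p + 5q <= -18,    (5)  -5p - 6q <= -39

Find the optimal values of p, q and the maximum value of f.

p = 303/19, q = -129/19, maximum f = -2154/19

Feasible corners and f = -2p + 12q:
  (289/2, -65/2) → f = -679
  (633, -521) → f = -7518
  (303/19, -129/19) → f = -2154/19

At the optimal vertex, p + 5q = -18 and -5p - 6q = -39.
Solving simultaneously gives p = 303/19, q = -129/19.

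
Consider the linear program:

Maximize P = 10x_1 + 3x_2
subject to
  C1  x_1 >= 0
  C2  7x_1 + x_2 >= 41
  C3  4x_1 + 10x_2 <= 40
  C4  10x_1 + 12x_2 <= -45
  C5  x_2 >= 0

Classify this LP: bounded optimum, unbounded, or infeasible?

The boundaries 7x_1 + x_2 = 41 and 4x_1 + 10x_2 = 40 meet at (185/33, 58/33), but that point violates 10x_1 + 12x_2 ≤ -45. Every candidate vertex is excluded by some other constraint, so the feasible region is empty.

infeasible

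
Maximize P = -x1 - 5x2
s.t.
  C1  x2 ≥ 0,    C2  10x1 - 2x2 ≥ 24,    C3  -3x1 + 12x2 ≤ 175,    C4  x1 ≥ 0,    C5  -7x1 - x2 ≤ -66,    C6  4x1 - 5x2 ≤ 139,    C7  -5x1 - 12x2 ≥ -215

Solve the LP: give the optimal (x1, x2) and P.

Corner points and P = -x1 - 5x2:
  (66/7, 0) → P = -66/7
  (139/4, 0) → P = -139/4
  (577/79, 1175/79) → P = -6452/79
  (2743/73, 165/73) → P = -3568/73

The optimum lies where x2 = 0 and -7x1 - x2 = -66.
Solving simultaneously gives x1 = 66/7, x2 = 0.

x1 = 66/7, x2 = 0, maximum P = -66/7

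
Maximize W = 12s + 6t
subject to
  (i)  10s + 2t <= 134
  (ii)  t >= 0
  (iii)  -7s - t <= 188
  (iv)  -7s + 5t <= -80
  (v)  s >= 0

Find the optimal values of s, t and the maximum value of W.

Extreme points and W = 12s + 6t:
  (67/5, 0) → W = 804/5
  (415/32, 69/32) → W = 2697/16
  (80/7, 0) → W = 960/7

At the optimal vertex, 10s + 2t = 134 and -7s + 5t = -80.
Solving simultaneously gives s = 415/32, t = 69/32.

s = 415/32, t = 69/32, maximum W = 2697/16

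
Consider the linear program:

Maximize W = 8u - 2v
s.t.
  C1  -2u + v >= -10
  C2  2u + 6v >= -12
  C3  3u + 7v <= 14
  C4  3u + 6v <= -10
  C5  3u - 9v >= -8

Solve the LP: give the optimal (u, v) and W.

Feasible corners and W = 8u - 2v:
  (2, -8/3) → W = 64/3
  (-13/3, -5/9) → W = -302/9
  (-46/15, -2/15) → W = -364/15

The binding constraints are 2u + 6v = -12 and 3u + 6v = -10.
Solving simultaneously gives u = 2, v = -8/3.

u = 2, v = -8/3, maximum W = 64/3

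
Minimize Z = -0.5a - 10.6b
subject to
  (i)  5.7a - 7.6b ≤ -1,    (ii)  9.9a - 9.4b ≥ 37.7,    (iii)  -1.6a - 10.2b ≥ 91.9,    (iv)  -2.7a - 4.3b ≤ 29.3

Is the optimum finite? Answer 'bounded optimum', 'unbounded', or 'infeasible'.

The boundaries 5.7a - 7.6b = -1 and 9.9a - 9.4b = 37.7 meet at (4932/361, 7493/722), but that point violates -1.6a - 10.2b ≥ 91.9. Every candidate vertex is excluded by some other constraint, so the feasible region is empty.

infeasible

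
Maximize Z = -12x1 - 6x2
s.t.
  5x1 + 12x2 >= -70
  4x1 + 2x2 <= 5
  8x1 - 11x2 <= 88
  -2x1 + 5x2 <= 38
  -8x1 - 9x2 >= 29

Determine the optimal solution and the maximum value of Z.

Extreme points and Z = -12x1 - 6x2:
  (286/151, -1000/151) → Z = 2568/151
  (-806/49, 50/49) → Z = 9372/49
  (473/160, -117/20) → Z = -3/8
  (-487/58, 123/29) → Z = 2184/29

x1 = -806/49, x2 = 50/49, maximum Z = 9372/49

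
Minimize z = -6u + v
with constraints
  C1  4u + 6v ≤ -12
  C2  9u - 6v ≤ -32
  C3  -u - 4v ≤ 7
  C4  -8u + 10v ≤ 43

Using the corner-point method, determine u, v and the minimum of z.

u = -44/13, v = 10/39, minimum z = 802/39

At the optimal vertex, 4u + 6v = -12 and 9u - 6v = -32.
Solving simultaneously gives u = -44/13, v = 10/39.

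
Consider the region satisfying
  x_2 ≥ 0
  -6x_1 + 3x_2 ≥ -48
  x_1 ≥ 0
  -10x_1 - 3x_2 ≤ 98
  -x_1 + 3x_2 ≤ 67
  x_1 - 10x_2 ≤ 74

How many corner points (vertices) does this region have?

4

Pairwise boundary intersections that survive every other constraint:
  (8, 0)
  (0, 0)
  (23, 30)
  (0, 67/3)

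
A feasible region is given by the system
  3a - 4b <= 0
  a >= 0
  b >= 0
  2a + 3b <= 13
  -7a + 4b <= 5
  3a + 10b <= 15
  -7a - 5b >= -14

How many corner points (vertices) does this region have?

5

Pairwise boundary intersections that survive every other constraint:
  (0, 0)
  (56/43, 42/43)
  (0, 5/4)
  (5/41, 60/41)
  (13/11, 63/55)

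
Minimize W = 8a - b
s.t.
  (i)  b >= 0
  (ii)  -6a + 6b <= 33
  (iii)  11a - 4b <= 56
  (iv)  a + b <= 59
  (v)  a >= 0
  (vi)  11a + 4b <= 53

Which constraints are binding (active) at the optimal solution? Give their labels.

(ii) and (v)

Vertices and W = 8a - b:
  (0, 0) → W = 0
  (53/11, 0) → W = 424/11
  (0, 11/2) → W = -11/2
  (31/15, 227/30) → W = 269/30

The minimum is at (0, 11/2). Substituting into each constraint, equality holds for (ii) and (v); the remaining constraints have slack.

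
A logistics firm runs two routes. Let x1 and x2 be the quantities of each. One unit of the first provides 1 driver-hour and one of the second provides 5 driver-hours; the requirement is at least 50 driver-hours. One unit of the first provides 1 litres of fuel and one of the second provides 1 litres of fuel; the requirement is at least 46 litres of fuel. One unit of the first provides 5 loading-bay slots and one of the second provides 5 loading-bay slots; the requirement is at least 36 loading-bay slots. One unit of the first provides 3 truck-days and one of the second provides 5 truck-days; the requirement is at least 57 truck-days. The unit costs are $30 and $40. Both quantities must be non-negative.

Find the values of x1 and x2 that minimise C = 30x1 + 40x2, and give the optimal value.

Extreme points and C = 30x1 + 40x2:
  (0, 46) → C = 1840
  (50, 0) → C = 1500
  (45, 1) → C = 1390
The feasible region is unbounded (it extends along (0, 1), (1, 0)), but C strictly increases along every unbounded feasible direction, so there is no improving ray and the minimum is attained at a vertex.

x1 = 45, x2 = 1, minimum C = 1390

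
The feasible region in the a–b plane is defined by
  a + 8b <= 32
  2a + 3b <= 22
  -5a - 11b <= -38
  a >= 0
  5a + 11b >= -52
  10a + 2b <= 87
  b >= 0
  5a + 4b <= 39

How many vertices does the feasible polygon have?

5

Pairwise boundary intersections that survive every other constraint:
  (0, 4)
  (46/9, 121/36)
  (0, 38/11)
  (38/5, 0)
  (39/5, 0)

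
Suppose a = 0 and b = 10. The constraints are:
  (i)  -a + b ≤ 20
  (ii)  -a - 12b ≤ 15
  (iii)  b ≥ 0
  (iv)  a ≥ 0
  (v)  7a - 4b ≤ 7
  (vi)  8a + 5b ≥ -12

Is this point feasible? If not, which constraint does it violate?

feasible

(i): 10 ≤ 20 ✓
(ii): -120 ≤ 15 ✓
(iii): 10 ≥ 0 ✓
(iv): 0 ≥ 0 ✓
(v): -40 ≤ 7 ✓
(vi): 50 ≥ -12 ✓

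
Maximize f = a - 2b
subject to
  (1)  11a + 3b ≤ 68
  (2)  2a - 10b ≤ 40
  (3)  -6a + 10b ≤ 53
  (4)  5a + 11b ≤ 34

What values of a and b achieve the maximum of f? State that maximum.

Vertices and f = a - 2b:
  (200/29, -76/29) → f = 352/29
  (323/53, 17/53) → f = 289/53
  (-93/4, -173/20) → f = -119/20
  (-243/116, 469/116) → f = -1181/116

The binding constraints are 11a + 3b = 68 and 2a - 10b = 40.
Solving simultaneously gives a = 200/29, b = -76/29.

a = 200/29, b = -76/29, maximum f = 352/29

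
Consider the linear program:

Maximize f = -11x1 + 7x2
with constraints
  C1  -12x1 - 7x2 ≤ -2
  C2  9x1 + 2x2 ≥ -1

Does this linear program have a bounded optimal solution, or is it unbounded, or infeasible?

From the feasible point (-11/39, 10/13), moving in the direction (-2, 9) keeps every constraint satisfied while f increases without bound.

unbounded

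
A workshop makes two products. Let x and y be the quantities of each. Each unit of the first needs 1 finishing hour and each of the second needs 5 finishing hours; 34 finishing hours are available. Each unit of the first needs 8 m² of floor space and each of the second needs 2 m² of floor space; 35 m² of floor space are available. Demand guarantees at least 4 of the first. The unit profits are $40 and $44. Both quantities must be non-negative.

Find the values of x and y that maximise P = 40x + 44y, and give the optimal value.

x = 4, y = 3/2, maximum P = 226

Vertices and P = 40x + 44y:
  (35/8, 0) → P = 175
  (4, 0) → P = 160
  (4, 3/2) → P = 226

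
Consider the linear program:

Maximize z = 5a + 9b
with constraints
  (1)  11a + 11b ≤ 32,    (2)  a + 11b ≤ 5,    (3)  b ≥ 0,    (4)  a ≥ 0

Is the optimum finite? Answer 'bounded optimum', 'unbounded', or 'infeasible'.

Feasible corners and z = 5a + 9b:
  (27/10, 23/110) → z = 846/55
  (32/11, 0) → z = 160/11
  (0, 5/11) → z = 45/11
  (0, 0) → z = 0
The feasible region has finitely many vertices and no improving ray; the maximum is 846/55 at (27/10, 23/110).

bounded optimum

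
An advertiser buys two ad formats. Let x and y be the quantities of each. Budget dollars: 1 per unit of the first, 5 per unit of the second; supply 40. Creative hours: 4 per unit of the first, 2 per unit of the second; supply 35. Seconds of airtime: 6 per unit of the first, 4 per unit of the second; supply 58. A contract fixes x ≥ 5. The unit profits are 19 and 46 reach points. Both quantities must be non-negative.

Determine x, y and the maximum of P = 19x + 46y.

Vertices and P = 19x + 46y:
  (35/4, 0) → P = 665/4
  (5, 0) → P = 95
  (5, 7) → P = 417
  (6, 11/2) → P = 367

x = 5, y = 7, maximum P = 417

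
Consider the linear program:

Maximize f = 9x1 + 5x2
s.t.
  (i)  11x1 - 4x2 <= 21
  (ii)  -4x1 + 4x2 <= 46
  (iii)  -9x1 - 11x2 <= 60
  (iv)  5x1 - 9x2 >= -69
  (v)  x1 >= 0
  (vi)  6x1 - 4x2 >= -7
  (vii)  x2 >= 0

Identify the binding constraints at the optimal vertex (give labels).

(i) and (vi)

Vertices and f = 9x1 + 5x2:
  (28/5, 203/20) → f = 2023/20
  (21/11, 0) → f = 189/11
  (0, 7/4) → f = 35/4
  (0, 0) → f = 0

The maximum is at (28/5, 203/20). Substituting into each constraint, equality holds for (i) and (vi); the remaining constraints have slack.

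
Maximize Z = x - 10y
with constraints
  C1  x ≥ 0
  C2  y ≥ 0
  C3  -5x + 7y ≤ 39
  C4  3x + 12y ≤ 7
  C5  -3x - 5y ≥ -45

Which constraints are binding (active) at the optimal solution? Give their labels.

C2 and C4

Feasible corners and Z = x - 10y:
  (0, 0) → Z = 0
  (0, 7/12) → Z = -35/6
  (7/3, 0) → Z = 7/3

The maximum is at (7/3, 0). Substituting into each constraint, equality holds for C2 and C4; the remaining constraints have slack.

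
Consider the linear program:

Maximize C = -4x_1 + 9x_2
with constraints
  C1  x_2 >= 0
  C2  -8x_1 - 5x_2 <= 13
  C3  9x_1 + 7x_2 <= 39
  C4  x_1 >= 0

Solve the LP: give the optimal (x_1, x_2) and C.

Extreme points and C = -4x_1 + 9x_2:
  (13/3, 0) → C = -52/3
  (0, 0) → C = 0
  (0, 39/7) → C = 351/7

The optimum lies where 9x_1 + 7x_2 = 39 and x_1 = 0.
Solving simultaneously gives x_1 = 0, x_2 = 39/7.

x_1 = 0, x_2 = 39/7, maximum C = 351/7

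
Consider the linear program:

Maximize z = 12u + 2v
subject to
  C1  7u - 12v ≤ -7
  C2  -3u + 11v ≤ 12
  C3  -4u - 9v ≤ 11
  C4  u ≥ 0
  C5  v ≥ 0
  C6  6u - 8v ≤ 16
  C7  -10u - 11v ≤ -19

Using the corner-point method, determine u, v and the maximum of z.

Vertices and z = 12u + 2v:
  (67/41, 63/41) → z = 930/41
  (151/197, 203/197) → z = 2218/197
  (7/13, 177/143) → z = 1278/143

At the optimal vertex, 7u - 12v = -7 and -3u + 11v = 12.
Solving simultaneously gives u = 67/41, v = 63/41.

u = 67/41, v = 63/41, maximum z = 930/41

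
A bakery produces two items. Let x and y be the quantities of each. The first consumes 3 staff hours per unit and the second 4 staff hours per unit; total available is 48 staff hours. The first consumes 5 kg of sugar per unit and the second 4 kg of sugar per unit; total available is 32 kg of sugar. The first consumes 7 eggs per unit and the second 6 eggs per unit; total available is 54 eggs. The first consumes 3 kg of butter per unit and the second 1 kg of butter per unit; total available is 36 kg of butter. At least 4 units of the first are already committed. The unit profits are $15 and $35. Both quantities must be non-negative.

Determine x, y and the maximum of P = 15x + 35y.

x = 4, y = 3, maximum P = 165

Extreme points and P = 15x + 35y:
  (32/5, 0) → P = 96
  (4, 0) → P = 60
  (4, 3) → P = 165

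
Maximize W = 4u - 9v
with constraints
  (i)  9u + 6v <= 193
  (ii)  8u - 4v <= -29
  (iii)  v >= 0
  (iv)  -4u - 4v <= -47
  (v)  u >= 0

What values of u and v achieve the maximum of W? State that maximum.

Corner points and W = 4u - 9v:
  (299/42, 1805/84) → W = -1979/12
  (0, 193/6) → W = -579/2
  (3/2, 41/4) → W = -345/4
  (0, 47/4) → W = -423/4

At the optimal vertex, 8u - 4v = -29 and -4u - 4v = -47.
Solving simultaneously gives u = 3/2, v = 41/4.

u = 3/2, v = 41/4, maximum W = -345/4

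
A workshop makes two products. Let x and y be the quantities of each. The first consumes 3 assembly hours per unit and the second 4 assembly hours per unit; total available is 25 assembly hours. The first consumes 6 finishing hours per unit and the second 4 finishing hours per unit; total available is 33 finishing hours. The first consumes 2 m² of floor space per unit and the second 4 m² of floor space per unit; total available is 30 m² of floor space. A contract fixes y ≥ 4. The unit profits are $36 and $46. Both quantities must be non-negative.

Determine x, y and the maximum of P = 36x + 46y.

Vertices and P = 36x + 46y:
  (0, 25/4) → P = 575/2
  (0, 4) → P = 184
  (8/3, 17/4) → P = 583/2
  (17/6, 4) → P = 286

x = 8/3, y = 17/4, maximum P = 583/2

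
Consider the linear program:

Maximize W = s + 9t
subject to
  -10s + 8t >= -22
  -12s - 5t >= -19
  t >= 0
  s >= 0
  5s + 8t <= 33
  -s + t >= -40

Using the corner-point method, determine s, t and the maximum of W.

s = 0, t = 19/5, maximum W = 171/5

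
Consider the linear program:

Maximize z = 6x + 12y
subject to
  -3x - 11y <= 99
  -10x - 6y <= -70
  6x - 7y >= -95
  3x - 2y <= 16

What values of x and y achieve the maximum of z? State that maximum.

x = 302/9, y = 127/3, maximum z = 2128/3

Vertices and z = 6x + 12y:
  (-40/53, 685/53) → z = 7980/53
  (118/19, 25/19) → z = 1008/19
  (302/9, 127/3) → z = 2128/3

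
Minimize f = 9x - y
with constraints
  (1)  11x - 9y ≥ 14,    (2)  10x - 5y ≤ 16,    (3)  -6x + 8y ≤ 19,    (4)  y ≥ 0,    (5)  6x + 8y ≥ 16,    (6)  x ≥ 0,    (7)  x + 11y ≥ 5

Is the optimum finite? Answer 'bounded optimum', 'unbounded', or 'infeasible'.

bounded optimum

Vertices and f = 9x - y:
  (74/35, 36/35) → f = 18
  (128/71, 46/71) → f = 1106/71
  (104/55, 32/55) → f = 904/55
The feasible region has finitely many vertices and no improving ray; the minimum is 1106/71 at (128/71, 46/71).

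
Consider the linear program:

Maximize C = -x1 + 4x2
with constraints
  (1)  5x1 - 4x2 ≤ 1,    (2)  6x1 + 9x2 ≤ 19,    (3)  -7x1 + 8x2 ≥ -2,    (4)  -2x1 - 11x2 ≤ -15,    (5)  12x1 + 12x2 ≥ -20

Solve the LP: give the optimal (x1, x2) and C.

The binding constraints are 6x1 + 9x2 = 19 and 12x1 + 12x2 = -20.
Solving simultaneously gives x1 = -34/3, x2 = 29/3.

x1 = -34/3, x2 = 29/3, maximum C = 50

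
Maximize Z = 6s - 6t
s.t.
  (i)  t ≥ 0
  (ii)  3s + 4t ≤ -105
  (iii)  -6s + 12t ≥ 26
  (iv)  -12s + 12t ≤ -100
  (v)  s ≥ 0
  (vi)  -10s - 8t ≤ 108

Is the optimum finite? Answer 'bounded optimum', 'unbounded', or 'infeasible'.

The boundaries -6s + 12t = 26 and -12s + 12t = -100 meet at (21, 38/3), but that point violates 3s + 4t ≤ -105. Every candidate vertex is excluded by some other constraint, so the feasible region is empty.

infeasible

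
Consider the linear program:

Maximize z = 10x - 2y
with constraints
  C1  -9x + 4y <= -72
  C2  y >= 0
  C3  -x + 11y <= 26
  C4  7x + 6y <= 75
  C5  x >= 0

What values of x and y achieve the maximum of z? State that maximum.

x = 75/7, y = 0, maximum z = 750/7

The optimum lies where y = 0 and 7x + 6y = 75.
Solving simultaneously gives x = 75/7, y = 0.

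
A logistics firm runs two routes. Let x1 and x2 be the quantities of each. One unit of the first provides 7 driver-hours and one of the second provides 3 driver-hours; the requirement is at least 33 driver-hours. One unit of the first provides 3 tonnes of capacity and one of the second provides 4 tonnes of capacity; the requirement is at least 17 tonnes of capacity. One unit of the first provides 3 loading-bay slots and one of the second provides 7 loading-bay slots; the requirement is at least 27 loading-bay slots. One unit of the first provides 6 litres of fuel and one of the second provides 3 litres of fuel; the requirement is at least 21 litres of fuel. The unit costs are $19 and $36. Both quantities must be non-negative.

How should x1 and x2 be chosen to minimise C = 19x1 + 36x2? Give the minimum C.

Vertices and C = 19x1 + 36x2:
  (0, 11) → C = 396
  (9, 0) → C = 171
  (15/4, 9/4) → C = 609/4
The feasible region is unbounded (it extends along (0, 1), (1, 0)), but C strictly increases along every unbounded feasible direction, so there is no improving ray and the minimum is attained at a vertex.

x1 = 15/4, x2 = 9/4, minimum C = 609/4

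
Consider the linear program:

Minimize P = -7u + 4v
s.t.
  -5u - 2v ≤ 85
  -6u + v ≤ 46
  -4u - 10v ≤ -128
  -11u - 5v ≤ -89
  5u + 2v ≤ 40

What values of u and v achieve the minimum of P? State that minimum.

Corner points and P = -7u + 4v:
  (-141/41, 1040/41) → P = 5147/41
  (-52/17, 470/17) → P = 132
  (25/9, 526/45) → P = 1229/45
  (24/7, 80/7) → P = 152/7

u = 24/7, v = 80/7, minimum P = 152/7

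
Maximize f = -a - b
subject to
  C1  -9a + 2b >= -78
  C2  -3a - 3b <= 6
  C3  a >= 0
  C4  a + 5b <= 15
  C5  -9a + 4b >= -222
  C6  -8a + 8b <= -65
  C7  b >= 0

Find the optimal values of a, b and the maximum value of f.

a = 65/8, b = 0, maximum f = -65/8

Feasible corners and f = -a - b:
  (247/28, 39/56) → f = -533/56
  (26/3, 0) → f = -26/3
  (65/8, 0) → f = -65/8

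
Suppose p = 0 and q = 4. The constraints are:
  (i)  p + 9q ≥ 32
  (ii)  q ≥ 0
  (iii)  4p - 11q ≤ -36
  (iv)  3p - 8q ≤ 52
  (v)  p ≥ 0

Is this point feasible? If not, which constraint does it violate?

(i): 36 ≥ 32 ✓
(ii): 4 ≥ 0 ✓
(iii): -44 ≤ -36 ✓
(iv): -32 ≤ 52 ✓
(v): 0 ≥ 0 ✓

feasible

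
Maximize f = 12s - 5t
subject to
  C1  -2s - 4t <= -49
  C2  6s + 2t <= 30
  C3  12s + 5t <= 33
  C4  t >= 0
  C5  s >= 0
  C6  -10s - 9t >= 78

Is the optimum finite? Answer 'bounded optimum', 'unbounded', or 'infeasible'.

infeasible

The boundaries -2s - 4t = -49 and -10s - 9t = 78 meet at (-753/22, 323/11), but that point violates s ≥ 0. Every candidate vertex is excluded by some other constraint, so the feasible region is empty.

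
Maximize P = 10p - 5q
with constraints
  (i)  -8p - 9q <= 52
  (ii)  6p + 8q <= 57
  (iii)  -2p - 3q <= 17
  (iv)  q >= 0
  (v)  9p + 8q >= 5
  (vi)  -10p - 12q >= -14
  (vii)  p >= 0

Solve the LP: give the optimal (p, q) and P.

Extreme points and P = 10p - 5q:
  (5/9, 0) → P = 50/9
  (7/5, 0) → P = 14
  (0, 5/8) → P = -25/8
  (0, 7/6) → P = -35/6

p = 7/5, q = 0, maximum P = 14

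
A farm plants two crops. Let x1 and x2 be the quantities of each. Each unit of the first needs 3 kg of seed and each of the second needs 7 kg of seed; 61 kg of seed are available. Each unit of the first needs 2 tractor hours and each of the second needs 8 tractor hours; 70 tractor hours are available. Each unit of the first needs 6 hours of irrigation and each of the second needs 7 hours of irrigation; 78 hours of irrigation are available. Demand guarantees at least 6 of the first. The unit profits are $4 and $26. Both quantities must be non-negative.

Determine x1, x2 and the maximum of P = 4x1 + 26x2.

Feasible corners and P = 4x1 + 26x2:
  (13, 0) → P = 52
  (6, 0) → P = 24
  (6, 6) → P = 180

x1 = 6, x2 = 6, maximum P = 180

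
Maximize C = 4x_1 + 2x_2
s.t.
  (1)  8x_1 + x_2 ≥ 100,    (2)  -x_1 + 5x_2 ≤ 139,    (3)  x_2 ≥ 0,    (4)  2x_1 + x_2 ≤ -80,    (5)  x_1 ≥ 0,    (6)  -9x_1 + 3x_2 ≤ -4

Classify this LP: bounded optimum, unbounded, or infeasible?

The boundaries 8x_1 + x_2 = 100 and x_2 = 0 meet at (25/2, 0), but that point violates 2x_1 + x_2 ≤ -80. Every candidate vertex is excluded by some other constraint, so the feasible region is empty.

infeasible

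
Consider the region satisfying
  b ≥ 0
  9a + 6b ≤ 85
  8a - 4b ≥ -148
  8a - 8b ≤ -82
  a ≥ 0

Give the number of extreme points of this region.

Pairwise boundary intersections that survive every other constraint:
  (47/30, 709/60)
  (0, 85/6)
  (0, 41/4)

3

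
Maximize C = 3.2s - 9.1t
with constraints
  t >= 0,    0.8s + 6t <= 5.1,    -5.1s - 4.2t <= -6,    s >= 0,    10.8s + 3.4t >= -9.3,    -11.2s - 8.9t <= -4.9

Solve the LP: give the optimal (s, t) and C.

Extreme points and C = 3.2s - 9.1t:
  (51/8, 0) → C = 102/5
  (20/17, 0) → C = 64/17
  (243/454, 707/908) → C = -9757/1816

The optimum lies where t = 0 and 0.8s + 6t = 5.1.
Solving simultaneously gives s = 51/8, t = 0.

s = 6.375, t = 0, maximum C = 20.4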